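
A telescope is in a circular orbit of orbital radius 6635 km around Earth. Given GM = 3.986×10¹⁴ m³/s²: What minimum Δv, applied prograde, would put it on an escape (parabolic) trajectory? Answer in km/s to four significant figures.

Δv ≈ 3.210 km/s

r = 6635 km = 6.635×10⁶ m.
Circular speed v_c = √(μ/r) = 7751 m/s.
Escape speed v_esc = √(2μ/r) = √2 × v_c = 10960 m/s.
Δv = v_esc − v_c = 3210 m/s = 3.210 km/s.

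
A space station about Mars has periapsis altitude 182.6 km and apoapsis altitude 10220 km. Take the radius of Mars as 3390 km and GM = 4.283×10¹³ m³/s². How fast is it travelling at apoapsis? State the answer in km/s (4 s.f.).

v ≈ 1.144 km/s

r_p = 3390 + 182.6 = 3572.6 km = 3.5726×10⁶ m.
r_a = 3390 + 10220 = 13610 km = 1.3610×10⁷ m.
Semi-major axis a = (r_p + r_a)/2 = 8591.3 km = 8.591×10⁶ m.
Vis-viva: v² = μ(2/r − 1/a) = 4.283×10¹³ × (1.470×10⁻⁷ − 1.164×10⁻⁷) = 1.309×10⁶ m²/s².
v = 1144 m/s = 1.144 km/s.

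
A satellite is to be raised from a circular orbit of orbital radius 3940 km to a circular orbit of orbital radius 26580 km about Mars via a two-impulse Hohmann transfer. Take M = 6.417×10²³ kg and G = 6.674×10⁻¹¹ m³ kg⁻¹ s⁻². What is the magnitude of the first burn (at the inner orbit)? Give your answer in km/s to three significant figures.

μ = GM = 6.674×10⁻¹¹ × 6.417×10²³ = 4.283×10¹³ m³/s².
r₁ = 3940 km = 3.940×10⁶ m.
r₂ = 26580 km = 2.658×10⁷ m.
Transfer ellipse a_t = (r₁ + r₂)/2 = 1.526×10⁷ m.
At r₁: circular v_c1 = √(μ/r₁) = 3297 m/s; transfer-periapsis v_p = √[μ(2/r₁ − 1/a_t)] = 4351 m/s.
Δv₁ = v_p − v_c1 = 1054 m/s.
= 1.054 km/s.

Δv ≈ 1.05 km/s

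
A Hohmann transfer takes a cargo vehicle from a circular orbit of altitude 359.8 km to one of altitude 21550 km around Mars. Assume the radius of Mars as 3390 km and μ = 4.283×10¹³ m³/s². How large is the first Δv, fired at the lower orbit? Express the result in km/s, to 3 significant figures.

Δv ≈ 1.08 km/s

r₁ = 3390 + 359.8 = 3749.8 km = 3.7498×10⁶ m.
r₂ = 3390 + 21550 = 24940 km = 2.4940×10⁷ m.
Transfer ellipse a_t = (r₁ + r₂)/2 = 1.434×10⁷ m.
At r₁: circular v_c1 = √(μ/r₁) = 3380 m/s; transfer-periapsis v_p = √[μ(2/r₁ − 1/a_t)] = 4456 m/s.
Δv₁ = v_p − v_c1 = 1077 m/s.
= 1.077 km/s.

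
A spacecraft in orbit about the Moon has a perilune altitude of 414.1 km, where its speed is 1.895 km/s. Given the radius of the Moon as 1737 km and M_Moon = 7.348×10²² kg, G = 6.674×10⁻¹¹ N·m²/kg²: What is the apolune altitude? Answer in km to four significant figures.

apolune altitude ≈ 6238 km

μ = GM = 6.674×10⁻¹¹ × 7.348×10²² = 4.904×10¹² m³/s².
r_p = 1737 + 414.1 = 2151.1 km = 2.151×10⁶ m.
Specific energy ε = v²/2 − μ/r = -4.843×10⁵ J/kg, so a = −μ/(2ε) = 5.063×10⁶ m.
The apsides satisfy r_p + r_a = 2a, so the apolune radius is 2a − r_p = 7.975×10⁶ m = 7975.4 km.
Apolune altitude = 7975.4 − 1737 = 6238.4 km.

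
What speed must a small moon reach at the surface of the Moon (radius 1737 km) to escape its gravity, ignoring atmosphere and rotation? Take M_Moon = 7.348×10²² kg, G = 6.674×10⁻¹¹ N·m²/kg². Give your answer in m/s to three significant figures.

v_esc ≈ 2380 m/s

μ = GM = 6.674×10⁻¹¹ × 7.348×10²² = 4.904×10¹² m³/s².
r = R = 1.737×10⁶ m.
Escape speed v_esc = √(2μ/r) = √(2 × 4.904×10¹² / 1.737×10⁶) = √(5.647×10⁶) = 2376 m/s.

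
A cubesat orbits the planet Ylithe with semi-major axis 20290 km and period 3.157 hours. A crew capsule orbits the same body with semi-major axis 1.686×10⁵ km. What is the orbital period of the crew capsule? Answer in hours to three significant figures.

Kepler's third law: T² ∝ a³, so T₂ = T₁ (a₂/a₁)^(3/2).
a₂/a₁ = 8.310, (a₂/a₁)^(3/2) = 23.95.
T₂ = 3.157 × 23.95 = 75.62 hours.

T₂ ≈ 75.6 hours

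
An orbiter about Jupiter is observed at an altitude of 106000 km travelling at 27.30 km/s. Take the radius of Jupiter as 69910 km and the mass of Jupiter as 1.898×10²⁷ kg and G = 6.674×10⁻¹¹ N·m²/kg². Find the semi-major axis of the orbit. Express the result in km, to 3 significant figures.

μ = GM = 6.674×10⁻¹¹ × 1.898×10²⁷ = 1.267×10¹⁷ m³/s².
r = 69910 + 106000 = 1.7591×10⁵ km = 1.759×10⁸ m.
Vis-viva rearranged: 1/a = 2/r − v²/μ = 1.137×10⁻⁸ − 5.884×10⁻⁹ = 5.486×10⁻⁹ m⁻¹.
a = 1.823×10⁸ m = 1.8229×10⁵ km.

a ≈ 1.82×10⁵ km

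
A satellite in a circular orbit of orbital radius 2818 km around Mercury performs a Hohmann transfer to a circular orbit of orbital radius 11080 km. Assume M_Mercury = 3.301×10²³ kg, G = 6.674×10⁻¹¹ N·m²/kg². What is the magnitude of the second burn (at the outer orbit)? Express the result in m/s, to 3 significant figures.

Δv ≈ 512 m/s

μ = GM = 6.674×10⁻¹¹ × 3.301×10²³ = 2.203×10¹³ m³/s².
r₁ = 2818 km = 2.818×10⁶ m.
r₂ = 11080 km = 1.108×10⁷ m.
Transfer ellipse a_t = (r₁ + r₂)/2 = 6.949×10⁶ m.
At r₁: circular v_c1 = √(μ/r₁) = 2796 m/s; transfer-periherm v_p = √[μ(2/r₁ − 1/a_t)] = 3531 m/s.
At r₂: circular v_c2 = √(μ/r₂) = 1410 m/s; transfer-apoherm v_a = √[μ(2/r₂ − 1/a_t)] = 898.0 m/s.
Δv₂ = v_c2 − v_a = 512.1 m/s.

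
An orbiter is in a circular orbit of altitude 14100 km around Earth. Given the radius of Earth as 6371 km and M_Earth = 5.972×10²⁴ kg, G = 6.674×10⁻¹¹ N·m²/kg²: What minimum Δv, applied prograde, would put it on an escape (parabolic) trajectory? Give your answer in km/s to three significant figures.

μ = GM = 6.674×10⁻¹¹ × 5.972×10²⁴ = 3.986×10¹⁴ m³/s².
r = 6371 + 14100 = 20471 km = 2.0471×10⁷ m.
Circular speed v_c = √(μ/r) = 4412 m/s.
Escape speed v_esc = √(2μ/r) = √2 × v_c = 6240 m/s.
Δv = v_esc − v_c = 1828 m/s = 1.828 km/s.

Δv ≈ 1.83 km/s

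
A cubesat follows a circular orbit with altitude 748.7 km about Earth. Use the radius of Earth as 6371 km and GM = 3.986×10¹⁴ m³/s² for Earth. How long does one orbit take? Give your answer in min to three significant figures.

r = 6371 + 748.7 = 7119.7 km = 7.1197×10⁶ m.
Kepler's third law: T = 2π√(r³/μ) = 2π√((7.120×10⁶)³ / 3.986×10¹⁴).
r³/μ = 9.054×10⁵ s², so T = 2π × 9.515×10² = 5.979×10³ s.
Converting: 5.979×10³ s ÷ 60.00 = 99.64 min.

T ≈ 99.6 min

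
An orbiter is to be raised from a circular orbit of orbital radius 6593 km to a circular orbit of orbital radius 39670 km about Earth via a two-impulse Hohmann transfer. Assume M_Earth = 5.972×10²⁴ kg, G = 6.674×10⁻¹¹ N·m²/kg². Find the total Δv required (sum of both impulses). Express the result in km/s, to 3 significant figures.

μ = GM = 6.674×10⁻¹¹ × 5.972×10²⁴ = 3.986×10¹⁴ m³/s².
r₁ = 6593 km = 6.593×10⁶ m.
r₂ = 39670 km = 3.967×10⁷ m.
Transfer ellipse a_t = (r₁ + r₂)/2 = 2.313×10⁷ m.
At r₁: circular v_c1 = √(μ/r₁) = 7775 m/s; transfer-perigee v_p = √[μ(2/r₁ − 1/a_t)] = 10180 m/s.
Δv₁ = v_p − v_c1 = 2407 m/s.
At r₂: circular v_c2 = √(μ/r₂) = 3170 m/s; transfer-apogee v_a = √[μ(2/r₂ − 1/a_t)] = 1692 m/s.
Δv₂ = v_c2 − v_a = 1477 m/s.
Total Δv = Δv₁ + Δv₂ = 3884 m/s = 3.884 km/s.

Δv_total ≈ 3.88 km/s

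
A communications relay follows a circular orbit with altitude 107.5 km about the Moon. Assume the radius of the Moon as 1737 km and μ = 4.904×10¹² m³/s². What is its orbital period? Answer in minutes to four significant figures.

r = 1737 + 107.5 = 1844.5 km = 1.8445×10⁶ m.
Kepler's third law: T = 2π√(r³/μ) = 2π√((1.844×10⁶)³ / 4.904×10¹²).
r³/μ = 1.280×10⁶ s², so T = 2π × 1.131×10³ = 7.108×10³ s.
Converting: 7.108×10³ s ÷ 60.00 = 118.5 minutes.

T ≈ 118.5 minutes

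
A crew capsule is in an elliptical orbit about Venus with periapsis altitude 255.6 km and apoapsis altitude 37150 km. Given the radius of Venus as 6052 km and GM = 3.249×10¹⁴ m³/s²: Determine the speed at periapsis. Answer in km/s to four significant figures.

r_p = 6052 + 255.6 = 6307.6 km = 6.3076×10⁶ m.
r_a = 6052 + 37150 = 43202 km = 4.3202×10⁷ m.
Semi-major axis a = (r_p + r_a)/2 = 24755 km = 2.475×10⁷ m.
Vis-viva: v² = μ(2/r − 1/a) = 3.249×10¹⁴ × (3.171×10⁻⁷ − 4.040×10⁻⁸) = 8.989×10⁷ m²/s².
v = 9481 m/s = 9.481 km/s.

v ≈ 9.481 km/s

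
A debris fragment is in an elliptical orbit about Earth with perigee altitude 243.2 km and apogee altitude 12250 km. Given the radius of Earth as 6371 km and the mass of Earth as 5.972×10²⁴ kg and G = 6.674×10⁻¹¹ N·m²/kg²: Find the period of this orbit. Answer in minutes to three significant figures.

T ≈ 235 minutes

μ = GM = 6.674×10⁻¹¹ × 5.972×10²⁴ = 3.986×10¹⁴ m³/s².
r_p = 6371 + 243.2 = 6614.2 km = 6.6142×10⁶ m.
r_a = 6371 + 12250 = 18621 km = 1.8621×10⁷ m.
Semi-major axis a = (r_p + r_a)/2 = (6614.2 + 18621)/2 = 12618 km = 1.262×10⁷ m.
By Kepler's third law T = 2π√(a³/μ) = 2π × 2.245×10³ = 1.411×10⁴ s.
= 235.1 minutes.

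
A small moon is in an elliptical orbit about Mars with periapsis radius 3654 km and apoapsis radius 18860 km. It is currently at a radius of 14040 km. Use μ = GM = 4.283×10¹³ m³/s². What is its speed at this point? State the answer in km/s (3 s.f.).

Semi-major axis a = (r_p + r_a)/2 = 11257 km = 1.126×10⁷ m.
Vis-viva: v² = μ(2/r − 1/a) = 4.283×10¹³ × (1.425×10⁻⁷ − 8.883×10⁻⁸) = 2.296×10⁶ m²/s².
v = 1515 m/s = 1.515 km/s.

v ≈ 1.52 km/s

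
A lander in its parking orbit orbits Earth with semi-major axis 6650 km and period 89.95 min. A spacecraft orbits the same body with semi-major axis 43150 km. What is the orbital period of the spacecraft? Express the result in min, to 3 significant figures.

Kepler's third law: T² ∝ a³, so T₂ = T₁ (a₂/a₁)^(3/2).
a₂/a₁ = 6.489, (a₂/a₁)^(3/2) = 16.53.
T₂ = 89.95 × 16.53 = 1487 min.

T₂ ≈ 1490 min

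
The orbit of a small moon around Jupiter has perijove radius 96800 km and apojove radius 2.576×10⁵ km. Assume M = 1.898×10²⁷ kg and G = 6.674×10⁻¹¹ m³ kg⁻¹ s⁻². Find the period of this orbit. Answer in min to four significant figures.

μ = GM = 6.674×10⁻¹¹ × 1.898×10²⁷ = 1.267×10¹⁷ m³/s².
Semi-major axis a = (r_p + r_a)/2 = (96800 + 2.5760×10⁵)/2 = 1.7720×10⁵ km = 1.772×10⁸ m.
By Kepler's third law T = 2π√(a³/μ) = 2π × 6.628×10³ = 4.164×10⁴ s.
= 694.0 min.

T ≈ 694.0 min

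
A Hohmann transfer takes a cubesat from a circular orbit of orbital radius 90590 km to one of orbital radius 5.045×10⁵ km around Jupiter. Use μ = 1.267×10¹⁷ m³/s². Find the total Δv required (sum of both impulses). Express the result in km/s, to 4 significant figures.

r₁ = 90590 km = 9.059×10⁷ m.
r₂ = 5.045×10⁵ km = 5.045×10⁸ m.
Transfer ellipse a_t = (r₁ + r₂)/2 = 2.975×10⁸ m.
At r₁: circular v_c1 = √(μ/r₁) = 37400 m/s; transfer-perijove v_p = √[μ(2/r₁ − 1/a_t)] = 48700 m/s.
Δv₁ = v_p − v_c1 = 11300 m/s.
At r₂: circular v_c2 = √(μ/r₂) = 15850 m/s; transfer-apojove v_a = √[μ(2/r₂ − 1/a_t)] = 8744 m/s.
Δv₂ = v_c2 − v_a = 7103 m/s.
Total Δv = Δv₁ + Δv₂ = 18400 m/s = 18.40 km/s.

Δv_total ≈ 18.40 km/s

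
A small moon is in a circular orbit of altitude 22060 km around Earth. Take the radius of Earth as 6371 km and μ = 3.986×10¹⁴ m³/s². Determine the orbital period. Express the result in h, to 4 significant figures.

r = 6371 + 22060 = 28431 km = 2.8431×10⁷ m.
Kepler's third law: T = 2π√(r³/μ) = 2π√((2.843×10⁷)³ / 3.986×10¹⁴).
r³/μ = 5.766×10⁷ s², so T = 2π × 7.593×10³ = 4.771×10⁴ s.
Converting: 4.771×10⁴ s ÷ 3600 = 13.25 h.

T ≈ 13.25 h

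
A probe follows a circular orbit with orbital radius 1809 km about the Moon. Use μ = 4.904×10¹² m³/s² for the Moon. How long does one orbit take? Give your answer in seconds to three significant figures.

r = 1809 km = 1.809×10⁶ m.
Kepler's third law: T = 2π√(r³/μ) = 2π√((1.809×10⁶)³ / 4.904×10¹²).
r³/μ = 1.207×10⁶ s², so T = 2π × 1.099×10³ = 6.903×10³ s.

T ≈ 6900 seconds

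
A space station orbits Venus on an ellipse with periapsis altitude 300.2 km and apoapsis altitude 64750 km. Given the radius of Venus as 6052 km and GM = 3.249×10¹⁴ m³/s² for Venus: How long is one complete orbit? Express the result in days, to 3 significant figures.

r_p = 6052 + 300.2 = 6352.2 km = 6.3522×10⁶ m.
r_a = 6052 + 64750 = 70802 km = 7.0802×10⁷ m.
Semi-major axis a = (r_p + r_a)/2 = (6352.2 + 70802)/2 = 38577 km = 3.858×10⁷ m.
By Kepler's third law T = 2π√(a³/μ) = 2π × 1.329×10⁴ = 8.352×10⁴ s.
= 0.9667 days.

T ≈ 0.967 days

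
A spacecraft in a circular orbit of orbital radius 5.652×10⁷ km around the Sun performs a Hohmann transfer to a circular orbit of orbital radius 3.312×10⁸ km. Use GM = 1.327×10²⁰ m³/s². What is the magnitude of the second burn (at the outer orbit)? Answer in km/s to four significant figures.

Δv ≈ 9.209 km/s

r₁ = 5.652×10⁷ km = 5.652×10¹⁰ m.
r₂ = 3.312×10⁸ km = 3.312×10¹¹ m.
Transfer ellipse a_t = (r₁ + r₂)/2 = 1.939×10¹¹ m.
At r₁: circular v_c1 = √(μ/r₁) = 48450 m/s; transfer-perihelion v_p = √[μ(2/r₁ − 1/a_t)] = 63330 m/s.
At r₂: circular v_c2 = √(μ/r₂) = 20020 m/s; transfer-aphelion v_a = √[μ(2/r₂ − 1/a_t)] = 10810 m/s.
Δv₂ = v_c2 − v_a = 9209 m/s.
= 9.209 km/s.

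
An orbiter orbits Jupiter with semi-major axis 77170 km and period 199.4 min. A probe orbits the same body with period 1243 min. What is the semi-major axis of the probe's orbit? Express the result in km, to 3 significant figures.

Kepler's third law: a³ ∝ T², so a₂ = a₁ (T₂/T₁)^(2/3).
T₂/T₁ = 6.234, (T₂/T₁)^(2/3) = 3.387.
a₂ = 77170 × 3.387 = 2.614×10⁵ km.

a₂ ≈ 2.61×10⁵ km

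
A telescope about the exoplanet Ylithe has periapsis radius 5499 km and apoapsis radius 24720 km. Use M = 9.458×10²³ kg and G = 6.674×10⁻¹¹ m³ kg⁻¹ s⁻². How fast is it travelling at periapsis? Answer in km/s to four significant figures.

v ≈ 4.334 km/s

μ = GM = 6.674×10⁻¹¹ × 9.458×10²³ = 6.312×10¹³ m³/s².
Semi-major axis a = (r_p + r_a)/2 = 15110 km = 1.511×10⁷ m.
Vis-viva: v² = μ(2/r − 1/a) = 6.312×10¹³ × (3.637×10⁻⁷ − 6.618×10⁻⁸) = 1.878×10⁷ m²/s².
v = 4334 m/s = 4.334 km/s.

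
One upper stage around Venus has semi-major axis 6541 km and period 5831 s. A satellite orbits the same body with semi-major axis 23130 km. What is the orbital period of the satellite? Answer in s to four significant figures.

T₂ ≈ 38770 s

Kepler's third law: T² ∝ a³, so T₂ = T₁ (a₂/a₁)^(3/2).
a₂/a₁ = 3.536, (a₂/a₁)^(3/2) = 6.650.
T₂ = 5831 × 6.650 = 38770 s.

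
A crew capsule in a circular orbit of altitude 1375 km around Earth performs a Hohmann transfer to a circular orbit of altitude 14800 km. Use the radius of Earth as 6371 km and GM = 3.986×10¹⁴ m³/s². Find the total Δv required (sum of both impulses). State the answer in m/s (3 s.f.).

Δv_total ≈ 2670 m/s

r₁ = 6371 + 1375 = 7746.0 km = 7.7460×10⁶ m.
r₂ = 6371 + 14800 = 21171 km = 2.1171×10⁷ m.
Transfer ellipse a_t = (r₁ + r₂)/2 = 1.446×10⁷ m.
At r₁: circular v_c1 = √(μ/r₁) = 7173 m/s; transfer-perigee v_p = √[μ(2/r₁ − 1/a_t)] = 8680 m/s.
Δv₁ = v_p − v_c1 = 1507 m/s.
At r₂: circular v_c2 = √(μ/r₂) = 4339 m/s; transfer-apogee v_a = √[μ(2/r₂ − 1/a_t)] = 3176 m/s.
Δv₂ = v_c2 − v_a = 1163 m/s.
Total Δv = Δv₁ + Δv₂ = 2670 m/s.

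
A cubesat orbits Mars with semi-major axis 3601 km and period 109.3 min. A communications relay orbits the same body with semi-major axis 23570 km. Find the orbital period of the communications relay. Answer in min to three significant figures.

Kepler's third law: T² ∝ a³, so T₂ = T₁ (a₂/a₁)^(3/2).
a₂/a₁ = 6.545, (a₂/a₁)^(3/2) = 16.75.
T₂ = 109.3 × 16.75 = 1830 min.

T₂ ≈ 1830 min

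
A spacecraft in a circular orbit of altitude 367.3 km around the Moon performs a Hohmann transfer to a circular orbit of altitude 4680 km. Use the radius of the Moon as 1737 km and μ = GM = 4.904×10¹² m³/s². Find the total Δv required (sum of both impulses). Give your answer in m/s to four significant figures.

Δv_total ≈ 606.7 m/s

r₁ = 1737 + 367.3 = 2104.3 km = 2.1043×10⁶ m.
r₂ = 1737 + 4680 = 6417.0 km = 6.4170×10⁶ m.
Transfer ellipse a_t = (r₁ + r₂)/2 = 4.261×10⁶ m.
At r₁: circular v_c1 = √(μ/r₁) = 1527 m/s; transfer-perilune v_p = √[μ(2/r₁ − 1/a_t)] = 1873 m/s.
Δv₁ = v_p − v_c1 = 346.9 m/s.
At r₂: circular v_c2 = √(μ/r₂) = 874.2 m/s; transfer-apolune v_a = √[μ(2/r₂ − 1/a_t)] = 614.4 m/s.
Δv₂ = v_c2 − v_a = 259.8 m/s.
Total Δv = Δv₁ + Δv₂ = 606.7 m/s.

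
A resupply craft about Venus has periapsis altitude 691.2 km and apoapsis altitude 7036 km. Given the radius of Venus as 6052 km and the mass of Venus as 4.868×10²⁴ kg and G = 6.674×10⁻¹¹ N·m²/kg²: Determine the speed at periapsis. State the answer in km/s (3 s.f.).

μ = GM = 6.674×10⁻¹¹ × 4.868×10²⁴ = 3.249×10¹⁴ m³/s².
r_p = 6052 + 691.2 = 6743.2 km = 6.7432×10⁶ m.
r_a = 6052 + 7036 = 13088 km = 1.3088×10⁷ m.
Semi-major axis a = (r_p + r_a)/2 = 9915.6 km = 9.916×10⁶ m.
Vis-viva: v² = μ(2/r − 1/a) = 3.249×10¹⁴ × (2.966×10⁻⁷ − 1.009×10⁻⁷) = 6.360×10⁷ m²/s².
v = 7975 m/s = 7.975 km/s.

v ≈ 7.97 km/s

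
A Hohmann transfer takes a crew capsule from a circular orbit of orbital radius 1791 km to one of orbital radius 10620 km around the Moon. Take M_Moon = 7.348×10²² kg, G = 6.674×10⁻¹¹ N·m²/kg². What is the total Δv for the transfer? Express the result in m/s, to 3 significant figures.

Δv_total ≈ 824 m/s

μ = GM = 6.674×10⁻¹¹ × 7.348×10²² = 4.904×10¹² m³/s².
r₁ = 1791 km = 1.791×10⁶ m.
r₂ = 10620 km = 1.062×10⁷ m.
Transfer ellipse a_t = (r₁ + r₂)/2 = 6.206×10⁶ m.
At r₁: circular v_c1 = √(μ/r₁) = 1655 m/s; transfer-perilune v_p = √[μ(2/r₁ − 1/a_t)] = 2165 m/s.
Δv₁ = v_p − v_c1 = 510.0 m/s.
At r₂: circular v_c2 = √(μ/r₂) = 679.5 m/s; transfer-apolune v_a = √[μ(2/r₂ − 1/a_t)] = 365.1 m/s.
Δv₂ = v_c2 − v_a = 314.5 m/s.
Total Δv = Δv₁ + Δv₂ = 824.5 m/s.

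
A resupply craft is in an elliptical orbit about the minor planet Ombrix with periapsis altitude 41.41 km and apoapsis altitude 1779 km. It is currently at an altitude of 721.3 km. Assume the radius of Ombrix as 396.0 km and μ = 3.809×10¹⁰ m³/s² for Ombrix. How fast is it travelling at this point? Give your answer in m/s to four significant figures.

v ≈ 197.5 m/s

r_p = 396.0 + 41.41 = 437.41 km = 4.3741×10⁵ m.
r_a = 396.0 + 1779 = 2175.0 km = 2.1750×10⁶ m.
r = 396.0 + 721.3 = 1117.3 km = 1.117×10⁶ m.
Semi-major axis a = (r_p + r_a)/2 = 1306.2 km = 1.306×10⁶ m.
Vis-viva: v² = μ(2/r − 1/a) = 3.809×10¹⁰ × (1.790×10⁻⁶ − 7.656×10⁻⁷) = 3.902×10⁴ m²/s².
v = 197.5 m/s.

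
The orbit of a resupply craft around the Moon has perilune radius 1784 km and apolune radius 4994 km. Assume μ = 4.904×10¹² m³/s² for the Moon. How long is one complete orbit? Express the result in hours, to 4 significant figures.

T ≈ 4.917 hours

Semi-major axis a = (r_p + r_a)/2 = (1784.0 + 4994.0)/2 = 3389.0 km = 3.389×10⁶ m.
By Kepler's third law T = 2π√(a³/μ) = 2π × 2.817×10³ = 1.770×10⁴ s.
= 4.917 hours.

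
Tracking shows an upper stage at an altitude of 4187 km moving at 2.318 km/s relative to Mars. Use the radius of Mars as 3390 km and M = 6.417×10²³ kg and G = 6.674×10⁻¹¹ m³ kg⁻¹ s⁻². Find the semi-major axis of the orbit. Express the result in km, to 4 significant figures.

a ≈ 7220 km

μ = GM = 6.674×10⁻¹¹ × 6.417×10²³ = 4.283×10¹³ m³/s².
r = 3390 + 4187 = 7577.0 km = 7.577×10⁶ m.
Vis-viva rearranged: 1/a = 2/r − v²/μ = 2.640×10⁻⁷ − 1.255×10⁻⁷ = 1.385×10⁻⁷ m⁻¹.
a = 7.220×10⁶ m = 7220.4 km.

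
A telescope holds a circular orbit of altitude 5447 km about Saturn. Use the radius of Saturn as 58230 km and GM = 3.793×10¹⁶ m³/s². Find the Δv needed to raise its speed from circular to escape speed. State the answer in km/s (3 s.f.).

Δv ≈ 10.1 km/s

r = 58230 + 5447 = 63677 km = 6.3677×10⁷ m.
Circular speed v_c = √(μ/r) = 24410 m/s.
Escape speed v_esc = √(2μ/r) = √2 × v_c = 34520 m/s.
Δv = v_esc − v_c = 10110 m/s = 10.11 km/s.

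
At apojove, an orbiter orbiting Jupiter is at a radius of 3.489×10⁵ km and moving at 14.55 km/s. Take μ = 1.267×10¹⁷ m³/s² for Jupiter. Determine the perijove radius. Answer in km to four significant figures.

perijove radius ≈ 1.435×10⁵ km

r_a = 3.489×10⁸ m.
Specific energy ε = v²/2 − μ/r = -2.573×10⁸ J/kg, so a = −μ/(2ε) = 2.462×10⁸ m.
The apsides satisfy r_p + r_a = 2a, so the perijove radius is 2a − r_a = 1.435×10⁸ m = 1.4354×10⁵ km.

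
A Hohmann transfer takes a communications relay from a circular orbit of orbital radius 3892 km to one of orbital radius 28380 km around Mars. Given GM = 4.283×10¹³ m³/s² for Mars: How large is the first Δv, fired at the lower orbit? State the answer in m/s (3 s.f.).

Δv ≈ 1080 m/s

r₁ = 3892 km = 3.892×10⁶ m.
r₂ = 28380 km = 2.838×10⁷ m.
Transfer ellipse a_t = (r₁ + r₂)/2 = 1.614×10⁷ m.
At r₁: circular v_c1 = √(μ/r₁) = 3317 m/s; transfer-periapsis v_p = √[μ(2/r₁ − 1/a_t)] = 4399 m/s.
Δv₁ = v_p − v_c1 = 1082 m/s.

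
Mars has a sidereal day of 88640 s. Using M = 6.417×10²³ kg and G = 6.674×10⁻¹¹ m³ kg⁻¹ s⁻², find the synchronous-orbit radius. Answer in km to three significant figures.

r_sync ≈ 20400 km

μ = GM = 6.674×10⁻¹¹ × 6.417×10²³ = 4.283×10¹³ m³/s².
A synchronous orbit has period T, so by Kepler's third law a = (μT²/4π²)^(1/3).
μT²/4π² = 4.283×10¹³ × (8.864×10⁴)² / 39.48 = 8.524×10²¹ m³.
a = 2.043×10⁷ m = 20427 km.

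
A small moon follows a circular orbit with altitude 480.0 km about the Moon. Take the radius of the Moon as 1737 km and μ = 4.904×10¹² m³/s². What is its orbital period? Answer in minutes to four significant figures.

T ≈ 156.1 minutes

r = 1737 + 480.0 = 2217.0 km = 2.2170×10⁶ m.
Kepler's third law: T = 2π√(r³/μ) = 2π√((2.217×10⁶)³ / 4.904×10¹²).
r³/μ = 2.222×10⁶ s², so T = 2π × 1.491×10³ = 9.366×10³ s.
Converting: 9.366×10³ s ÷ 60.00 = 156.1 minutes.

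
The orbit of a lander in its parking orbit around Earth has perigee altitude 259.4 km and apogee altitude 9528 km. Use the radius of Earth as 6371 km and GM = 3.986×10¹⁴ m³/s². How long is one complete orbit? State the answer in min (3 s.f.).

r_p = 6371 + 259.4 = 6630.4 km = 6.6304×10⁶ m.
r_a = 6371 + 9528 = 15899 km = 1.5899×10⁷ m.
Semi-major axis a = (r_p + r_a)/2 = (6630.4 + 15899)/2 = 11265 km = 1.126×10⁷ m.
By Kepler's third law T = 2π√(a³/μ) = 2π × 1.894×10³ = 1.190×10⁴ s.
= 198.3 min.

T ≈ 198 min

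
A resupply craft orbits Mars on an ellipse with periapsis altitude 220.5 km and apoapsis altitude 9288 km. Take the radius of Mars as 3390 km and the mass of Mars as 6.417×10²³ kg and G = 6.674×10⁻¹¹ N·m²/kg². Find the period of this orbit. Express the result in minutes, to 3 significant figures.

μ = GM = 6.674×10⁻¹¹ × 6.417×10²³ = 4.283×10¹³ m³/s².
r_p = 3390 + 220.5 = 3610.5 km = 3.6105×10⁶ m.
r_a = 3390 + 9288 = 12678 km = 1.2678×10⁷ m.
Semi-major axis a = (r_p + r_a)/2 = (3610.5 + 12678)/2 = 8144.2 km = 8.144×10⁶ m.
By Kepler's third law T = 2π√(a³/μ) = 2π × 3.552×10³ = 2.232×10⁴ s.
= 371.9 minutes.

T ≈ 372 minutes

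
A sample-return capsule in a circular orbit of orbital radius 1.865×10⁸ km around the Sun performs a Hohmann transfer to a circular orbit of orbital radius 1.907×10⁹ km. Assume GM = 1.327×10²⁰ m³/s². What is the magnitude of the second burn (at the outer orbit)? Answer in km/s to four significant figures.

r₁ = 1.865×10⁸ km = 1.865×10¹¹ m.
r₂ = 1.907×10⁹ km = 1.907×10¹² m.
Transfer ellipse a_t = (r₁ + r₂)/2 = 1.047×10¹² m.
At r₁: circular v_c1 = √(μ/r₁) = 26670 m/s; transfer-perihelion v_p = √[μ(2/r₁ − 1/a_t)] = 36000 m/s.
At r₂: circular v_c2 = √(μ/r₂) = 8342 m/s; transfer-aphelion v_a = √[μ(2/r₂ − 1/a_t)] = 3521 m/s.
Δv₂ = v_c2 − v_a = 4821 m/s.
= 4.821 km/s.

Δv ≈ 4.821 km/s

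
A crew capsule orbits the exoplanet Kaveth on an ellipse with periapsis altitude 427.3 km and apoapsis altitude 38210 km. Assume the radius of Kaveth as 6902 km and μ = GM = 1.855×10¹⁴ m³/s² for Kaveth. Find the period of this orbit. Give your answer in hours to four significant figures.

r_p = 6902 + 427.3 = 7329.3 km = 7.3293×10⁶ m.
r_a = 6902 + 38210 = 45112 km = 4.5112×10⁷ m.
Semi-major axis a = (r_p + r_a)/2 = (7329.3 + 45112)/2 = 26221 km = 2.622×10⁷ m.
By Kepler's third law T = 2π√(a³/μ) = 2π × 9.858×10³ = 6.194×10⁴ s.
= 17.21 hours.

T ≈ 17.21 hours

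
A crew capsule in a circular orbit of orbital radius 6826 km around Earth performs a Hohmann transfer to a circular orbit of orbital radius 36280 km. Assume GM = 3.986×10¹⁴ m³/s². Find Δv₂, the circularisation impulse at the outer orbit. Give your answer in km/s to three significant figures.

Δv ≈ 1.45 km/s

r₁ = 6826 km = 6.826×10⁶ m.
r₂ = 36280 km = 3.628×10⁷ m.
Transfer ellipse a_t = (r₁ + r₂)/2 = 2.155×10⁷ m.
At r₁: circular v_c1 = √(μ/r₁) = 7642 m/s; transfer-perigee v_p = √[μ(2/r₁ − 1/a_t)] = 9914 m/s.
At r₂: circular v_c2 = √(μ/r₂) = 3315 m/s; transfer-apogee v_a = √[μ(2/r₂ − 1/a_t)] = 1865 m/s.
Δv₂ = v_c2 − v_a = 1449 m/s.
= 1.449 km/s.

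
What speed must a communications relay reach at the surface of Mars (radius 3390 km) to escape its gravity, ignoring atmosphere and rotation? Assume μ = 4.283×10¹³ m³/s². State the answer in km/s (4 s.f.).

r = R = 3.390×10⁶ m.
Escape speed v_esc = √(2μ/r) = √(2 × 4.283×10¹³ / 3.390×10⁶) = √(2.527×10⁷) = 5027 m/s.
= 5.027 km/s.

v_esc ≈ 5.027 km/s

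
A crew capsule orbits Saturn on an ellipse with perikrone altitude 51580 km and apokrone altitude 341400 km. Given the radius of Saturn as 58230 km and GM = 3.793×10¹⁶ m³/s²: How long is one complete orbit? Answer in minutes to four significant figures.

T ≈ 2186 minutes

r_p = 58230 + 51580 = 109810 km = 1.0981×10⁸ m.
r_a = 58230 + 341400 = 399630 km = 3.9963×10⁸ m.
Semi-major axis a = (r_p + r_a)/2 = (1.0981×10⁵ + 3.9963×10⁵)/2 = 2.5472×10⁵ km = 2.547×10⁸ m.
By Kepler's third law T = 2π√(a³/μ) = 2π × 2.087×10⁴ = 1.312×10⁵ s.
= 2186 minutes.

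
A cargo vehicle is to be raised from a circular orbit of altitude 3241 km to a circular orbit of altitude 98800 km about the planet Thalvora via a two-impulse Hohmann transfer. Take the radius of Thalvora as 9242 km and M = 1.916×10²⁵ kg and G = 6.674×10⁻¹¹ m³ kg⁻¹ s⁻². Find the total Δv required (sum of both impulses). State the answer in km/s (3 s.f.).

μ = GM = 6.674×10⁻¹¹ × 1.916×10²⁵ = 1.279×10¹⁵ m³/s².
r₁ = 9242 + 3241 = 12483 km = 1.2483×10⁷ m.
r₂ = 9242 + 98800 = 108040 km = 1.0804×10⁸ m.
Transfer ellipse a_t = (r₁ + r₂)/2 = 6.026×10⁷ m.
At r₁: circular v_c1 = √(μ/r₁) = 10120 m/s; transfer-periapsis v_p = √[μ(2/r₁ − 1/a_t)] = 13550 m/s.
Δv₁ = v_p − v_c1 = 3431 m/s.
At r₂: circular v_c2 = √(μ/r₂) = 3440 m/s; transfer-apoapsis v_a = √[μ(2/r₂ − 1/a_t)] = 1566 m/s.
Δv₂ = v_c2 − v_a = 1875 m/s.
Total Δv = Δv₁ + Δv₂ = 5305 m/s = 5.305 km/s.

Δv_total ≈ 5.31 km/s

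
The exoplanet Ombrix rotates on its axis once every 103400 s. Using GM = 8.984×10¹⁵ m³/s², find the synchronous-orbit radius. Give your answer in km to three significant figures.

A synchronous orbit has period T, so by Kepler's third law a = (μT²/4π²)^(1/3).
μT²/4π² = 8.984×10¹⁵ × (1.034×10⁵)² / 39.48 = 2.433×10²⁴ m³.
a = 1.345×10⁸ m = 1.3450×10⁵ km.

r_sync ≈ 1.34×10⁵ km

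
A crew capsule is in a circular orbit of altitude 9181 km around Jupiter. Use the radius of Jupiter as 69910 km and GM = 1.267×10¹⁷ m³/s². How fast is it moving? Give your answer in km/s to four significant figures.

v ≈ 40.02 km/s

r = 69910 + 9181 = 79091 km = 7.9091×10⁷ m.
For a circular orbit v = √(μ/r) = √(1.267×10¹⁷ / 7.909×10⁷) = √(1.602×10⁹) = 40020 m/s.
That is 40.02 km/s.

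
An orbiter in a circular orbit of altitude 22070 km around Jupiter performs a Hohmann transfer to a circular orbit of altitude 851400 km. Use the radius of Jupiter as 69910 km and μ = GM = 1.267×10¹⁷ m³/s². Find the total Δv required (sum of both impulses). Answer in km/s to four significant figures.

Δv_total ≈ 19.66 km/s

r₁ = 69910 + 22070 = 91980 km = 9.1980×10⁷ m.
r₂ = 69910 + 851400 = 921310 km = 9.2131×10⁸ m.
Transfer ellipse a_t = (r₁ + r₂)/2 = 5.066×10⁸ m.
At r₁: circular v_c1 = √(μ/r₁) = 37110 m/s; transfer-perijove v_p = √[μ(2/r₁ − 1/a_t)] = 50050 m/s.
Δv₁ = v_p − v_c1 = 12930 m/s.
At r₂: circular v_c2 = √(μ/r₂) = 11730 m/s; transfer-apojove v_a = √[μ(2/r₂ − 1/a_t)] = 4997 m/s.
Δv₂ = v_c2 − v_a = 6730 m/s.
Total Δv = Δv₁ + Δv₂ = 19660 m/s = 19.66 km/s.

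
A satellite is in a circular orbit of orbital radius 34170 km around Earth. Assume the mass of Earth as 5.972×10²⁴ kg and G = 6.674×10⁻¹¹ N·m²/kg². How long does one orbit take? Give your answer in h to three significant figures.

μ = GM = 6.674×10⁻¹¹ × 5.972×10²⁴ = 3.986×10¹⁴ m³/s².
r = 34170 km = 3.417×10⁷ m.
Kepler's third law: T = 2π√(r³/μ) = 2π√((3.417×10⁷)³ / 3.986×10¹⁴).
r³/μ = 1.001×10⁸ s², so T = 2π × 1.000×10⁴ = 6.286×10⁴ s.
Converting: 6.286×10⁴ s ÷ 3600 = 17.46 h.

T ≈ 17.5 h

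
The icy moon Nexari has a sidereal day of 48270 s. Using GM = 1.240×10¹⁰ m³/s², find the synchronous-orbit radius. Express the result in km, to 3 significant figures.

r_sync ≈ 901 km

A synchronous orbit has period T, so by Kepler's third law a = (μT²/4π²)^(1/3).
μT²/4π² = 1.240×10¹⁰ × (4.827×10⁴)² / 39.48 = 7.318×10¹⁷ m³.
a = 9.012×10⁵ m = 901.17 km.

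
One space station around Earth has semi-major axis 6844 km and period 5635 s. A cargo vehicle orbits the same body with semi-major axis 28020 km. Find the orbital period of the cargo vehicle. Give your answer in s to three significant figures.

Kepler's third law: T² ∝ a³, so T₂ = T₁ (a₂/a₁)^(3/2).
a₂/a₁ = 4.094, (a₂/a₁)^(3/2) = 8.284.
T₂ = 5635 × 8.284 = 46680 s.

T₂ ≈ 46700 s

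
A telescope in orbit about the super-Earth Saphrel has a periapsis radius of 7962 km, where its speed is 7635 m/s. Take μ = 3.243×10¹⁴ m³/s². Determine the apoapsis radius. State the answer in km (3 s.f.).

r_p = 7.962×10⁶ m.
Specific energy ε = v²/2 − μ/r = -1.158×10⁷ J/kg, so a = −μ/(2ε) = 1.400×10⁷ m.
The apsides satisfy r_p + r_a = 2a, so the apoapsis radius is 2a − r_p = 2.003×10⁷ m = 20033 km.

apoapsis radius ≈ 20000 km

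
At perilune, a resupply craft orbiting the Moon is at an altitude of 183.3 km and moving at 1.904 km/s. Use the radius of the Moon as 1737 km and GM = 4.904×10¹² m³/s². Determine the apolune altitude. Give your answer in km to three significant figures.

apolune altitude ≈ 2960 km

r_p = 1737 + 183.3 = 1920.3 km = 1.920×10⁶ m.
Specific energy ε = v²/2 − μ/r = -7.412×10⁵ J/kg, so a = −μ/(2ε) = 3.308×10⁶ m.
The apsides satisfy r_p + r_a = 2a, so the apolune radius is 2a − r_p = 4.696×10⁶ m = 4696.4 km.
Apolune altitude = 4696.4 − 1737 = 2959.4 km.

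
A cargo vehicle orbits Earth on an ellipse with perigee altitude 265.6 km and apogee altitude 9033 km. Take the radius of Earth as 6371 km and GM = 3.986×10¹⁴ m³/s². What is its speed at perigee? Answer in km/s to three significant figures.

v ≈ 9.16 km/s

r_p = 6371 + 265.6 = 6636.6 km = 6.6366×10⁶ m.
r_a = 6371 + 9033 = 15404 km = 1.5404×10⁷ m.
Semi-major axis a = (r_p + r_a)/2 = 11020 km = 1.102×10⁷ m.
Vis-viva: v² = μ(2/r − 1/a) = 3.986×10¹⁴ × (3.014×10⁻⁷ − 9.074×10⁻⁸) = 8.395×10⁷ m²/s².
v = 9163 m/s = 9.163 km/s.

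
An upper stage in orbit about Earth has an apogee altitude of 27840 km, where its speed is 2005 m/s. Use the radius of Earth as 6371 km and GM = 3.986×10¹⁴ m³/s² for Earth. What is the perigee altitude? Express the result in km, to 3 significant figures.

perigee altitude ≈ 761 km

r_a = 6371 + 27840 = 34211 km = 3.421×10⁷ m.
Specific energy ε = v²/2 − μ/r = -9.641×10⁶ J/kg, so a = −μ/(2ε) = 2.067×10⁷ m.
The apsides satisfy r_p + r_a = 2a, so the perigee radius is 2a − r_a = 7.132×10⁶ m = 7132.4 km.
Perigee altitude = 7132.4 − 6371 = 761.35 km.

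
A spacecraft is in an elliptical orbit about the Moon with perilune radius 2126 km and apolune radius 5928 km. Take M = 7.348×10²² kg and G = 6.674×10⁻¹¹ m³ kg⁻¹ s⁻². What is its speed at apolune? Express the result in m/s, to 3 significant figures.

v ≈ 661 m/s

μ = GM = 6.674×10⁻¹¹ × 7.348×10²² = 4.904×10¹² m³/s².
Semi-major axis a = (r_p + r_a)/2 = 4027.0 km = 4.027×10⁶ m.
Vis-viva: v² = μ(2/r − 1/a) = 4.904×10¹² × (3.374×10⁻⁷ − 2.483×10⁻⁷) = 4.367×10⁵ m²/s².
v = 660.9 m/s.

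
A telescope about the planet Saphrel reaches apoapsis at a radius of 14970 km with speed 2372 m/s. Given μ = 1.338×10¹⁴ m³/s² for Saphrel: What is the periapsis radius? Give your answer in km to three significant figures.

periapsis radius ≈ 6880 km

r_a = 1.497×10⁷ m.
Specific energy ε = v²/2 − μ/r = -6.125×10⁶ J/kg, so a = −μ/(2ε) = 1.092×10⁷ m.
The apsides satisfy r_p + r_a = 2a, so the periapsis radius is 2a − r_a = 6.876×10⁶ m = 6876.0 km.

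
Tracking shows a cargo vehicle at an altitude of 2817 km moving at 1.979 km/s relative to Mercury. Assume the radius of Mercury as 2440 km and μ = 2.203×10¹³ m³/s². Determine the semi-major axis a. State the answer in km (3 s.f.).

r = 2440 + 2817 = 5257.0 km = 5.257×10⁶ m.
Specific orbital energy ε = v²/2 − μ/r = (1979)²/2 − 2.203×10¹³/5.257×10⁶ = -2.232×10⁶ J/kg.
Since ε = −μ/(2a), a = −μ/(2ε) = 4.934×10⁶ m = 4934.2 km.

a ≈ 4930 km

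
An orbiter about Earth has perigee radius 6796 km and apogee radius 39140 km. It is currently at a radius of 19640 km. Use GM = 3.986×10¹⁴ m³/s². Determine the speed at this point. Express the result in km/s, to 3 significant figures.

Semi-major axis a = (r_p + r_a)/2 = 22968 km = 2.297×10⁷ m.
Vis-viva: v² = μ(2/r − 1/a) = 3.986×10¹⁴ × (1.018×10⁻⁷ − 4.354×10⁻⁸) = 2.324×10⁷ m²/s².
v = 4820 m/s = 4.820 km/s.

v ≈ 4.82 km/s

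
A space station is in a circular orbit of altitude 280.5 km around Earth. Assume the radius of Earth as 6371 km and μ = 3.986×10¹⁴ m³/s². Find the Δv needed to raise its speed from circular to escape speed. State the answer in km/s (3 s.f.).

Δv ≈ 3.21 km/s

r = 6371 + 280.5 = 6651.5 km = 6.6515×10⁶ m.
Circular speed v_c = √(μ/r) = 7741 m/s.
Escape speed v_esc = √(2μ/r) = √2 × v_c = 10950 m/s.
Δv = v_esc − v_c = 3207 m/s = 3.207 km/s.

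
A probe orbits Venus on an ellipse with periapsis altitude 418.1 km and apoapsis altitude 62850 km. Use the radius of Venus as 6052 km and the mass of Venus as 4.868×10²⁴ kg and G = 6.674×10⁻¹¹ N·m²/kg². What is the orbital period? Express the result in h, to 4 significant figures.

T ≈ 22.40 h

μ = GM = 6.674×10⁻¹¹ × 4.868×10²⁴ = 3.249×10¹⁴ m³/s².
r_p = 6052 + 418.1 = 6470.1 km = 6.4701×10⁶ m.
r_a = 6052 + 62850 = 68902 km = 6.8902×10⁷ m.
Semi-major axis a = (r_p + r_a)/2 = (6470.1 + 68902)/2 = 37686 km = 3.769×10⁷ m.
By Kepler's third law T = 2π√(a³/μ) = 2π × 1.284×10⁴ = 8.065×10⁴ s.
= 22.40 h.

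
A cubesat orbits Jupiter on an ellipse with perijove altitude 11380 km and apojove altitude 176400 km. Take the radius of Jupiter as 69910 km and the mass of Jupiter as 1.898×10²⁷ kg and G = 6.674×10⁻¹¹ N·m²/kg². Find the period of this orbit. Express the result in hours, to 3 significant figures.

μ = GM = 6.674×10⁻¹¹ × 1.898×10²⁷ = 1.267×10¹⁷ m³/s².
r_p = 69910 + 11380 = 81290 km = 8.1290×10⁷ m.
r_a = 69910 + 176400 = 246310 km = 2.4631×10⁸ m.
Semi-major axis a = (r_p + r_a)/2 = (81290 + 2.4631×10⁵)/2 = 1.6380×10⁵ km = 1.638×10⁸ m.
By Kepler's third law T = 2π√(a³/μ) = 2π × 5.890×10³ = 3.701×10⁴ s.
= 10.28 hours.

T ≈ 10.3 hours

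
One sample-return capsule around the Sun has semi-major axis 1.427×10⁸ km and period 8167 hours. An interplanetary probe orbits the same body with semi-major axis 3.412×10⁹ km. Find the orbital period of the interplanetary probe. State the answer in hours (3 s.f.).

Kepler's third law: T² ∝ a³, so T₂ = T₁ (a₂/a₁)^(3/2).
a₂/a₁ = 23.91, (a₂/a₁)^(3/2) = 116.9.
T₂ = 8167 × 116.9 = 9.549×10⁵ hours.

T₂ ≈ 9.55×10⁵ hours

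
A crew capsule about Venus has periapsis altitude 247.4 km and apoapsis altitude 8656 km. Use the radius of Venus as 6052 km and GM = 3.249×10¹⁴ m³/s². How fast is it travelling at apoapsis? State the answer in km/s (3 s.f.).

r_p = 6052 + 247.4 = 6299.4 km = 6.2994×10⁶ m.
r_a = 6052 + 8656 = 14708 km = 1.4708×10⁷ m.
Semi-major axis a = (r_p + r_a)/2 = 10504 km = 1.050×10⁷ m.
Vis-viva: v² = μ(2/r − 1/a) = 3.249×10¹⁴ × (1.360×10⁻⁷ − 9.520×10⁻⁸) = 1.325×10⁷ m²/s².
v = 3640 m/s = 3.640 km/s.

v ≈ 3.64 km/s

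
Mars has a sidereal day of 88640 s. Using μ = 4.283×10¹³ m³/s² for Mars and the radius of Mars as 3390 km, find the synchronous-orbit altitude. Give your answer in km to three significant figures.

A synchronous orbit has period T, so by Kepler's third law a = (μT²/4π²)^(1/3).
μT²/4π² = 4.283×10¹³ × (8.864×10⁴)² / 39.48 = 8.524×10²¹ m³.
a = 2.043×10⁷ m = 20428 km.
Altitude h = a − R = 20428 − 3390 = 17038 km.

h_sync ≈ 17000 km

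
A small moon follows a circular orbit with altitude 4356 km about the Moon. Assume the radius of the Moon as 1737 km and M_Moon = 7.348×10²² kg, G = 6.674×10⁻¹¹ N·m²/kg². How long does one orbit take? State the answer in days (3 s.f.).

T ≈ 0.494 days

μ = GM = 6.674×10⁻¹¹ × 7.348×10²² = 4.904×10¹² m³/s².
r = 1737 + 4356 = 6093.0 km = 6.0930×10⁶ m.
Kepler's third law: T = 2π√(r³/μ) = 2π√((6.093×10⁶)³ / 4.904×10¹²).
r³/μ = 4.613×10⁷ s², so T = 2π × 6.792×10³ = 4.267×10⁴ s.
Converting: 4.267×10⁴ s ÷ 86400 = 0.4939 days.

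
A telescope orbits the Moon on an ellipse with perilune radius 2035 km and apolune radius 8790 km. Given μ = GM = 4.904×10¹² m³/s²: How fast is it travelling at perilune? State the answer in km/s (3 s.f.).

v ≈ 1.98 km/s

Semi-major axis a = (r_p + r_a)/2 = 5412.5 km = 5.412×10⁶ m.
Vis-viva: v² = μ(2/r − 1/a) = 4.904×10¹² × (9.828×10⁻⁷ − 1.848×10⁻⁷) = 3.914×10⁶ m²/s².
v = 1978 m/s = 1.978 km/s.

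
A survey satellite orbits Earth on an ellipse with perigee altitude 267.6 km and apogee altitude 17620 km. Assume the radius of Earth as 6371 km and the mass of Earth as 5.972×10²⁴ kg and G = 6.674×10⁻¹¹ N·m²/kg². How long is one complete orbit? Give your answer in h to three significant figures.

μ = GM = 6.674×10⁻¹¹ × 5.972×10²⁴ = 3.986×10¹⁴ m³/s².
r_p = 6371 + 267.6 = 6638.6 km = 6.6386×10⁶ m.
r_a = 6371 + 17620 = 23991 km = 2.3991×10⁷ m.
Semi-major axis a = (r_p + r_a)/2 = (6638.6 + 23991)/2 = 15315 km = 1.531×10⁷ m.
By Kepler's third law T = 2π√(a³/μ) = 2π × 3.002×10³ = 1.886×10⁴ s.
= 5.240 h.

T ≈ 5.24 h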